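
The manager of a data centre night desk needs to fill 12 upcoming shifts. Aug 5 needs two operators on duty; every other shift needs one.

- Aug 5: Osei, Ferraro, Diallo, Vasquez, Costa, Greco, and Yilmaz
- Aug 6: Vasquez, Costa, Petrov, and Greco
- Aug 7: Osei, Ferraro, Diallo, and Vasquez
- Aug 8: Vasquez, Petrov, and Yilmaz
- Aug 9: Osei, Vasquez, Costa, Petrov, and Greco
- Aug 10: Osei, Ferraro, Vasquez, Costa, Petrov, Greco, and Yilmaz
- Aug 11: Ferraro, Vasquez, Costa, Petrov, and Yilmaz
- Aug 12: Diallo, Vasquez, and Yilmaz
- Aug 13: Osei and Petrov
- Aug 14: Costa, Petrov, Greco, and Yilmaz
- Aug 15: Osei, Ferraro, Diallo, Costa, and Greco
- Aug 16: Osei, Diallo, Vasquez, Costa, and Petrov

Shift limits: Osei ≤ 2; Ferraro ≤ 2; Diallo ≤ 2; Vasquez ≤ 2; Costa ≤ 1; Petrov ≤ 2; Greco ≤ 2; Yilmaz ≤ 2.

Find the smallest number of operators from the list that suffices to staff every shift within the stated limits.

7

13 slots to fill and no one can take more than 2, so at least ⌈13/2⌉ = 7 operators are needed.
Osei, Ferraro, Diallo, Vasquez, Costa, Petrov, and Greco alone can cover everything: Aug 5→Diallo+Greco, Aug 6→Vasquez, Aug 7→Osei, Aug 8→Vasquez, Aug 9→Petrov, Aug 10→Greco, Aug 11→Ferraro, Aug 12→Diallo, Aug 13→Osei, Aug 14→Costa, Aug 15→Ferraro, Aug 16→Petrov.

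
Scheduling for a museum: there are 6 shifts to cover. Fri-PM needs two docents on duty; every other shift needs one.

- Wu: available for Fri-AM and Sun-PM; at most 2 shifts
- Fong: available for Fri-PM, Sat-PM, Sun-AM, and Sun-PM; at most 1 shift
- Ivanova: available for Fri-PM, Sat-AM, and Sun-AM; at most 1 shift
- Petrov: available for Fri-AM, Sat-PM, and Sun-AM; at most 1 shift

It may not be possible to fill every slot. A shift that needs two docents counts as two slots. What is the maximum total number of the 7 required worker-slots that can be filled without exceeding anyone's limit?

5

Total capacity across all docents is 2+1+1+1 = 5, and 7 slots are needed, so at most 5 can be filled.
An assignment achieving 5: Fri-AM→Wu, Fri-PM→Fong, Sat-AM→Ivanova, Sat-PM→Petrov, Sun-PM→Wu.
Loads: Wu 2/2, Fong 1/1, Ivanova 1/1, Petrov 1/1.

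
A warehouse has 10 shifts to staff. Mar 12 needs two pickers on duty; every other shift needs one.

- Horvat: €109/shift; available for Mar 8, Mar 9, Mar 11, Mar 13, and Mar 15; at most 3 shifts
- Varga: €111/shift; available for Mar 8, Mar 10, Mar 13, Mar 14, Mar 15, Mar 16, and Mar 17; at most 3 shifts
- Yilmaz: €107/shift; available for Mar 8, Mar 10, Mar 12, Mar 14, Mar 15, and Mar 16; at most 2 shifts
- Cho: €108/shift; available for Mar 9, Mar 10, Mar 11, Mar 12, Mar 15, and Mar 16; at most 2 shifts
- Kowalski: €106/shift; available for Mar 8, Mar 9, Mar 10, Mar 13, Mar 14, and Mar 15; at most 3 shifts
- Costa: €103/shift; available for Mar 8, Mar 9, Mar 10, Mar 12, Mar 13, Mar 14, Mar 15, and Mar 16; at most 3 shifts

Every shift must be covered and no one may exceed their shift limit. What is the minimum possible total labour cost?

Mar 17 can only be covered by Varga, so that assignment is forced.
Picking the cheapest available picker for each shift independently would cost €1150, but that ignores the shift limits.
An optimal schedule: Mar 8→Kowalski, Mar 9→Costa, Mar 10→Kowalski, Mar 11→Cho, Mar 12→Costa+Yilmaz, Mar 13→Costa, Mar 14→Kowalski, Mar 15→Cho, Mar 16→Yilmaz, Mar 17→Varga.
Total: 106 + 103 + 106 + 108 + 103 + 107 + 103 + 106 + 108 + 107 + 111 = €1168.

€1168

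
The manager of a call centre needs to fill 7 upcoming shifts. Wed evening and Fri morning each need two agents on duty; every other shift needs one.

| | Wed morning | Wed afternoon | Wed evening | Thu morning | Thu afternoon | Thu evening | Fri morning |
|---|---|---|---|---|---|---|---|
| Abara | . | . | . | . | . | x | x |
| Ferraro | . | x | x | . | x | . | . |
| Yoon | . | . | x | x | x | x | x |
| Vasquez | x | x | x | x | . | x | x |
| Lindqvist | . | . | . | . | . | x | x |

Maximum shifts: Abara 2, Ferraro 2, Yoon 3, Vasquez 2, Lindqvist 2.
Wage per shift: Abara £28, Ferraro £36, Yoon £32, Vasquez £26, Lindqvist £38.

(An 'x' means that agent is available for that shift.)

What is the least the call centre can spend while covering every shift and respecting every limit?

Wed morning can only be covered by Vasquez, so that assignment is forced.
Picking the cheapest available agent for each shift independently would cost £248, but that ignores the shift limits.
An optimal schedule: Wed morning→Vasquez, Wed afternoon→Ferraro, Wed evening→Yoon+Vasquez, Thu morning→Yoon, Thu afternoon→Ferraro, Thu evening→Abara, Fri morning→Abara+Yoon.
Total: 26 + 36 + 32 + 26 + 32 + 36 + 28 + 28 + 32 = £276.

£276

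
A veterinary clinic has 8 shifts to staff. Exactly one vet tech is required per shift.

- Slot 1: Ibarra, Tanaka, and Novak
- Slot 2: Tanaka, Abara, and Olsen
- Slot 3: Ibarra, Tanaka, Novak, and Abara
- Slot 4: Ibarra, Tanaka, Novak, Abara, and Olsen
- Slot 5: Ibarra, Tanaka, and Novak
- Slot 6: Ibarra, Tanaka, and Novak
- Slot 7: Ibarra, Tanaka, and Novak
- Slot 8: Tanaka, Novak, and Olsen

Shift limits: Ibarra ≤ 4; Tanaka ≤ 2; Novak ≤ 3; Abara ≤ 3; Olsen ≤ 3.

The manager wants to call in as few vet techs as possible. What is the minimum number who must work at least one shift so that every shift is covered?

3

8 slots to fill and no one can take more than 4, so at least ⌈8/4⌉ = 2 vet techs are needed.
Any 2 vet techs together have capacity at most 4+3 = 7 < 8 slots, so 2 can never suffice.
Ibarra, Tanaka, and Novak alone can cover everything: Slot 1→Ibarra, Slot 2→Tanaka, Slot 3→Ibarra, Slot 4→Ibarra, Slot 5→Ibarra, Slot 6→Novak, Slot 7→Novak, Slot 8→Tanaka.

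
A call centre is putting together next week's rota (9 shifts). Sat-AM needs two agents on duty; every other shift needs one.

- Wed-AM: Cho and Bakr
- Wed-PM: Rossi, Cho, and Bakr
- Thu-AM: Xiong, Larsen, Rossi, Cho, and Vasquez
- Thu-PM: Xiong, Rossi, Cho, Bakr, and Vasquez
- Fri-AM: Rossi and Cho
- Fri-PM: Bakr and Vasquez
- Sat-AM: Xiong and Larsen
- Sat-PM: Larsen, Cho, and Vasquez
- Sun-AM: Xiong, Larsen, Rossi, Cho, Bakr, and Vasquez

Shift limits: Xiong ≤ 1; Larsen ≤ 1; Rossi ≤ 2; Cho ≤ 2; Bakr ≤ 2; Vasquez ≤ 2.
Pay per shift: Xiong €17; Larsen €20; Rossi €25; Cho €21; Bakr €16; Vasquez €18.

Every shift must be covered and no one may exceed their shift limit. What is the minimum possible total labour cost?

€197

Sat-AM can only be covered by Xiong and Larsen, so that assignment is forced.
Picking the cheapest available agent for each shift independently would cost €173, but that ignores the shift limits.
An optimal schedule: Wed-AM→Cho, Wed-PM→Rossi, Thu-AM→Vasquez, Thu-PM→Bakr, Fri-AM→Rossi, Fri-PM→Bakr, Sat-AM→Xiong+Larsen, Sat-PM→Cho, Sun-AM→Vasquez.
Total: 21 + 25 + 18 + 16 + 25 + 16 + 17 + 20 + 21 + 18 = €197.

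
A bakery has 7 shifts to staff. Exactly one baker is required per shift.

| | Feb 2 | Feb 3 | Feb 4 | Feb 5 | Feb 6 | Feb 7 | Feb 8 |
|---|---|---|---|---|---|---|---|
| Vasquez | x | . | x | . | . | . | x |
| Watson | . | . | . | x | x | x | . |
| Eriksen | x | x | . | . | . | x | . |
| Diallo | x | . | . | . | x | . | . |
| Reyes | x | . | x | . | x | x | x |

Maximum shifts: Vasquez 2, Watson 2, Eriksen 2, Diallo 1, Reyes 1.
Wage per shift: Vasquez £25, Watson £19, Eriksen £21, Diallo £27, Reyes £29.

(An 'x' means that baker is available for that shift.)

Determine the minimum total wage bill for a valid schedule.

Feb 3 can only be covered by Eriksen, so that assignment is forced.
Feb 5 can only be covered by Watson, so that assignment is forced.
Picking the cheapest available baker for each shift independently would cost £149, but that ignores the shift limits.
An optimal schedule: Feb 2→Diallo, Feb 3→Eriksen, Feb 4→Vasquez, Feb 5→Watson, Feb 6→Watson, Feb 7→Eriksen, Feb 8→Vasquez.
Total: 27 + 21 + 25 + 19 + 19 + 21 + 25 = £157.

£157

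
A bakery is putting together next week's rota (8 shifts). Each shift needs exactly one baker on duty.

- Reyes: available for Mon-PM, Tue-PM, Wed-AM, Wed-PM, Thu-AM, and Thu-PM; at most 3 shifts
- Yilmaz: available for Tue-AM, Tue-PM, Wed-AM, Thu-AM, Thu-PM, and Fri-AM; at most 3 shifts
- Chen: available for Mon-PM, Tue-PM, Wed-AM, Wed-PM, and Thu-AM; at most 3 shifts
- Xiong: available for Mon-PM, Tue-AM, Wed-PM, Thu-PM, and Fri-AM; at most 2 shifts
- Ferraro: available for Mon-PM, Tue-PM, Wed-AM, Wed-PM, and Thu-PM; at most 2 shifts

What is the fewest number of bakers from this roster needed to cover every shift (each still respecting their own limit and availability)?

3

8 slots to fill and no one can take more than 3, so at least ⌈8/3⌉ = 3 bakers are needed.
Reyes, Yilmaz, and Chen alone can cover everything: Mon-PM→Reyes, Tue-AM→Yilmaz, Tue-PM→Yilmaz, Wed-AM→Chen, Wed-PM→Reyes, Thu-AM→Chen, Thu-PM→Reyes, Fri-AM→Yilmaz.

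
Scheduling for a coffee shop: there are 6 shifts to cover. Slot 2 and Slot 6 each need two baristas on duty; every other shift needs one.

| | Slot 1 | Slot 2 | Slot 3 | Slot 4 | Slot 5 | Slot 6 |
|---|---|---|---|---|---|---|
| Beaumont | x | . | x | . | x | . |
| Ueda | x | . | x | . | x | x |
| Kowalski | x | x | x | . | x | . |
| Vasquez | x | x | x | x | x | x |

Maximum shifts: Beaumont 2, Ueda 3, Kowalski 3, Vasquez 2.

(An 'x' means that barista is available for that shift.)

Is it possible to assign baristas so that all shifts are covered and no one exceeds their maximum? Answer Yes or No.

No

Total capacity is 10 and 8 slots are needed, so capacity alone doesn't rule it out.
Shifts {Slot 2, Slot 4, Slot 6} need 5 worker-slots in total, but the baristas available for any of those shifts (Ueda, Kowalski, and Vasquez) can supply at most 4 among them. So no valid schedule exists.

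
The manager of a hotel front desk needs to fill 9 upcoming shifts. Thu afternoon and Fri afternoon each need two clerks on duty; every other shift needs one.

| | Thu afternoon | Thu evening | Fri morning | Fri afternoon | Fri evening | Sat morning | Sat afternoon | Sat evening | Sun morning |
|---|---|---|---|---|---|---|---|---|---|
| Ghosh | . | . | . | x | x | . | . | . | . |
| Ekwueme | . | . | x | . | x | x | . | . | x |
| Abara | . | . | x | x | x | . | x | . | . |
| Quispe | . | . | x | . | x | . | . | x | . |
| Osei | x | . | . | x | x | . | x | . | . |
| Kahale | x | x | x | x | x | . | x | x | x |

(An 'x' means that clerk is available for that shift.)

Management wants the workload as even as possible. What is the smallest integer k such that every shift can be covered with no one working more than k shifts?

2

With 6 clerks and 11 worker-slots to fill, someone must work at least ⌈11/6⌉ = 2 shifts, so k ≥ 2.
k = 2 works: Thu afternoon→Osei+Kahale, Thu evening→Kahale, Fri morning→Abara, Fri afternoon→Ghosh+Osei, Fri evening→Ghosh, Sat morning→Ekwueme, Sat afternoon→Abara, Sat evening→Quispe, Sun morning→Ekwueme.
Loads: Ghosh 2, Ekwueme 2, Abara 2, Quispe 1, Osei 2, Kahale 2 — all ≤ 2.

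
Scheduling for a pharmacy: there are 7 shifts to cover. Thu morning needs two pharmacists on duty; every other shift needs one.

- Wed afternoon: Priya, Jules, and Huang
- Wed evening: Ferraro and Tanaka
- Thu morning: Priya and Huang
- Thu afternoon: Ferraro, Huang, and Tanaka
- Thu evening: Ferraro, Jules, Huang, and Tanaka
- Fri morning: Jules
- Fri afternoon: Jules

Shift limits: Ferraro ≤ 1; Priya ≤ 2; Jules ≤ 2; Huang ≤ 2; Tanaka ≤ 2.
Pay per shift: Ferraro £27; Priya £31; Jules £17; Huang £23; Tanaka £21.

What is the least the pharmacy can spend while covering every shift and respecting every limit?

Thu morning can only be covered by Priya and Huang, so that assignment is forced.
Fri morning can only be covered by Jules, so that assignment is forced.
Fri afternoon can only be covered by Jules, so that assignment is forced.
Picking the cheapest available pharmacist for each shift independently would cost £164, but that ignores the shift limits.
An optimal schedule: Wed afternoon→Huang, Wed evening→Tanaka, Thu morning→Huang+Priya, Thu afternoon→Tanaka, Thu evening→Ferraro, Fri morning→Jules, Fri afternoon→Jules.
Total: 23 + 21 + 23 + 31 + 21 + 27 + 17 + 17 = £180.

£180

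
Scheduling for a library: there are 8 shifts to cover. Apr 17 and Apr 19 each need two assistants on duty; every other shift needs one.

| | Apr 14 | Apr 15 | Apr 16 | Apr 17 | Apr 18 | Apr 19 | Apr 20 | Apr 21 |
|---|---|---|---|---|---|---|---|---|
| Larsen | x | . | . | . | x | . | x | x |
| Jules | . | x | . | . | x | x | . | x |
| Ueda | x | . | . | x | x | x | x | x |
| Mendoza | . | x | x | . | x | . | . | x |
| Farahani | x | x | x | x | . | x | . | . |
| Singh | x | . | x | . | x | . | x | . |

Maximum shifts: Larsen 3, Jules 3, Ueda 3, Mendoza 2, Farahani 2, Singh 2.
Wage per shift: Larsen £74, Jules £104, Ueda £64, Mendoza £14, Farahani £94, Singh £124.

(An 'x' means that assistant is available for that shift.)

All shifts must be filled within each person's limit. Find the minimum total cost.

Apr 17 can only be covered by Ueda and Farahani, so that assignment is forced.
Picking the cheapest available assistant for each shift independently would cost £500, but that ignores the shift limits.
An optimal schedule: Apr 14→Larsen, Apr 15→Mendoza, Apr 16→Mendoza, Apr 17→Ueda+Farahani, Apr 18→Larsen, Apr 19→Ueda+Farahani, Apr 20→Ueda, Apr 21→Larsen.
Total: 74 + 14 + 14 + 64 + 94 + 74 + 64 + 94 + 64 + 74 = £630.

£630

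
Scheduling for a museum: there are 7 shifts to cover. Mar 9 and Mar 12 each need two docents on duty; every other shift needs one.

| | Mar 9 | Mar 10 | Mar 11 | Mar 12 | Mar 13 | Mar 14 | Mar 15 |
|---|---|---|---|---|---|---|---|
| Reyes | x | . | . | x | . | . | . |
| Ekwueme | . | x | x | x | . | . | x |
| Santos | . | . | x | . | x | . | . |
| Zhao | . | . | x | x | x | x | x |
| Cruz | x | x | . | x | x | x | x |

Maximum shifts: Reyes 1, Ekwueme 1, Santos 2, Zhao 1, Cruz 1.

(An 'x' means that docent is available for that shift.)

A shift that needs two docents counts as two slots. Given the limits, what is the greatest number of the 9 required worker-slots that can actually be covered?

Total capacity across all docents is 1+1+2+1+1 = 6, and 9 slots are needed, so at most 6 can be filled.
An assignment achieving 6: Mar 9→Reyes+Cruz, Mar 10→Ekwueme, Mar 11→Santos, Mar 13→Santos, Mar 14→Zhao.
Loads: Reyes 1/1, Ekwueme 1/1, Santos 2/2, Zhao 1/1, Cruz 1/1.

6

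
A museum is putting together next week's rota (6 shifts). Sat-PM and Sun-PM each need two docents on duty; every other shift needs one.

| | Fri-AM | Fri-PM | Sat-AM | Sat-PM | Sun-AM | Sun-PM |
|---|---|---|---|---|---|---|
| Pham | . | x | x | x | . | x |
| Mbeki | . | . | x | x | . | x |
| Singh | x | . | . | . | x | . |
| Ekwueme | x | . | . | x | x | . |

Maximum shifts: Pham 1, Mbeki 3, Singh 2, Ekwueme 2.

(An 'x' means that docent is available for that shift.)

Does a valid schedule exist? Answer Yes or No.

No

Total capacity is 8 and 8 slots are needed, so capacity alone doesn't rule it out.
Shifts {Fri-PM, Sun-PM} need 3 worker-slots in total, but the docents available for any of those shifts (Pham and Mbeki) can supply at most 2 among them. So no valid schedule exists.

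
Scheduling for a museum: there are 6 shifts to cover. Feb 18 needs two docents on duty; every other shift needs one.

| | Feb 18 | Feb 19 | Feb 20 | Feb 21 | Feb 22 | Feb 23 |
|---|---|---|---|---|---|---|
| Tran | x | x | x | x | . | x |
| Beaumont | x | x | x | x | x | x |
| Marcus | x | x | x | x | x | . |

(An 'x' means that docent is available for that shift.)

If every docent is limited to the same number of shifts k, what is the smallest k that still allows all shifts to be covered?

3

With 3 docents and 7 worker-slots to fill, someone must work at least ⌈7/3⌉ = 3 shifts, so k ≥ 3.
k = 3 works: Feb 18→Tran+Beaumont, Feb 19→Tran, Feb 20→Beaumont, Feb 21→Marcus, Feb 22→Beaumont, Feb 23→Tran.
Loads: Tran 3, Beaumont 3, Marcus 1 — all ≤ 3.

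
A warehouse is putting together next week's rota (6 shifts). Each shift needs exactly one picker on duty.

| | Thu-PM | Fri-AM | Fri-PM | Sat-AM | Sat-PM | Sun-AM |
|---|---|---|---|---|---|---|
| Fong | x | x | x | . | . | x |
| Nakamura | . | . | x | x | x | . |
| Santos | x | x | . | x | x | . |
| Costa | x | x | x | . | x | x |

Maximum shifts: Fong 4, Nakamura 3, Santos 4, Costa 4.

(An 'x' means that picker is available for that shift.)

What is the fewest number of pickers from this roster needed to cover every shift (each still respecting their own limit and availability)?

6 slots to fill and no one can take more than 4, so at least ⌈6/4⌉ = 2 pickers are needed.
Fong and Nakamura alone can cover everything: Thu-PM→Fong, Fri-AM→Fong, Fri-PM→Fong, Sat-AM→Nakamura, Sat-PM→Nakamura, Sun-AM→Fong.

2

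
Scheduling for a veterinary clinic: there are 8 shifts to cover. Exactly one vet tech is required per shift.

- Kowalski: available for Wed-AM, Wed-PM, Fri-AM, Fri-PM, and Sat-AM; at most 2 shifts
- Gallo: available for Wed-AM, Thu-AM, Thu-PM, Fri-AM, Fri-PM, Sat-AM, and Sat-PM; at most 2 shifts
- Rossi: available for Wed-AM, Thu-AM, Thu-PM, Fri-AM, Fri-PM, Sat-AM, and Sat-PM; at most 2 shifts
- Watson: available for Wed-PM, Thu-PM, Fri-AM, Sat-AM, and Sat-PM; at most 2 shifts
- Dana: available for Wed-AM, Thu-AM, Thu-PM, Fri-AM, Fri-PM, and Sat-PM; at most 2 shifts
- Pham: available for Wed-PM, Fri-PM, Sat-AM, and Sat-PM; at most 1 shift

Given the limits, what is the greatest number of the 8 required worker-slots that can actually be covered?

8

Total capacity across all vet techs is 2+2+2+2+2+1 = 11, and 8 slots are needed, so at most 8 can be filled.
An assignment achieving 8: Wed-AM→Kowalski, Wed-PM→Kowalski, Thu-AM→Gallo, Thu-PM→Gallo, Fri-AM→Rossi, Fri-PM→Rossi, Sat-AM→Watson, Sat-PM→Watson.
Loads: Kowalski 2/2, Gallo 2/2, Rossi 2/2, Watson 2/2, Dana 0/2, Pham 0/1.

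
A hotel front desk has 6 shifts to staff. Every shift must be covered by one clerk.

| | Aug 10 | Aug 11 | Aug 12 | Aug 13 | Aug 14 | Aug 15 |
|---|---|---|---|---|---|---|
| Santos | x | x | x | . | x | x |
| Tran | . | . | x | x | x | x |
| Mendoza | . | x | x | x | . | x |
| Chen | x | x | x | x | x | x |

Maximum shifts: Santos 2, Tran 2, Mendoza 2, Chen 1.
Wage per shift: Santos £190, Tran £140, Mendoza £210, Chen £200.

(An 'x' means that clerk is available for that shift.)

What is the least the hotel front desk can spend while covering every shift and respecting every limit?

£1070

Picking the cheapest available clerk for each shift independently would cost £940, but that ignores the shift limits.
An optimal schedule: Aug 10→Santos, Aug 11→Santos, Aug 12→Chen, Aug 13→Tran, Aug 14→Tran, Aug 15→Mendoza.
Total: 190 + 190 + 200 + 140 + 140 + 210 = £1070.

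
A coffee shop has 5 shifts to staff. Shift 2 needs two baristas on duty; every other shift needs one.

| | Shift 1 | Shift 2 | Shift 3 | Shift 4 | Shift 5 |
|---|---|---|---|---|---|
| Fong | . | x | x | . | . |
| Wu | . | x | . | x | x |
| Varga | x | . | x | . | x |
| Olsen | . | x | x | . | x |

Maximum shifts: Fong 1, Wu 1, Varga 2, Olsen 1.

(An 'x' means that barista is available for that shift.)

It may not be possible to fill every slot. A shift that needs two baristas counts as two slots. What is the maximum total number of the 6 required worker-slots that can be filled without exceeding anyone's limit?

Total capacity across all baristas is 1+1+2+1 = 5, and 6 slots are needed, so at most 5 can be filled.
An assignment achieving 5: Shift 1→Varga, Shift 2→Fong+Olsen, Shift 3→Varga, Shift 4→Wu.
Loads: Fong 1/1, Wu 1/1, Varga 2/2, Olsen 1/1.

5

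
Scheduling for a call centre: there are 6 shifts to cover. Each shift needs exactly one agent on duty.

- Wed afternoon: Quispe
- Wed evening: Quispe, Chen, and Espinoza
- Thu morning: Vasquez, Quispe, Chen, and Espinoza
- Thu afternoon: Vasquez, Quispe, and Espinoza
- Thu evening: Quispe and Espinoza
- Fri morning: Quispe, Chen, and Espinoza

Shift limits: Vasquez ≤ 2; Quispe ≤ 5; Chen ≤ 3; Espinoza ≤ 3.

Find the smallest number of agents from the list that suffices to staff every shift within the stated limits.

2

6 slots to fill and no one can take more than 5, so at least ⌈6/5⌉ = 2 agents are needed.
Vasquez and Quispe alone can cover everything: Wed afternoon→Quispe, Wed evening→Quispe, Thu morning→Vasquez, Thu afternoon→Vasquez, Thu evening→Quispe, Fri morning→Quispe.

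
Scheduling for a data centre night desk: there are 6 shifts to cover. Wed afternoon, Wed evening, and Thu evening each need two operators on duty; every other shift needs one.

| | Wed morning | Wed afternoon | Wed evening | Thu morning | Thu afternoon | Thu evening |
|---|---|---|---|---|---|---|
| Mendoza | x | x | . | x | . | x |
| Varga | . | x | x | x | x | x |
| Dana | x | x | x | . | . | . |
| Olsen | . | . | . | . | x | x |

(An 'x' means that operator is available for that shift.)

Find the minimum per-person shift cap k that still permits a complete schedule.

3

With 4 operators and 9 worker-slots to fill, someone must work at least ⌈9/4⌉ = 3 shifts, so k ≥ 3.
k = 3 works: Wed morning→Mendoza, Wed afternoon→Mendoza+Dana, Wed evening→Varga+Dana, Thu morning→Mendoza, Thu afternoon→Varga, Thu evening→Varga+Olsen.
Loads: Mendoza 3, Varga 3, Dana 2, Olsen 1 — all ≤ 3.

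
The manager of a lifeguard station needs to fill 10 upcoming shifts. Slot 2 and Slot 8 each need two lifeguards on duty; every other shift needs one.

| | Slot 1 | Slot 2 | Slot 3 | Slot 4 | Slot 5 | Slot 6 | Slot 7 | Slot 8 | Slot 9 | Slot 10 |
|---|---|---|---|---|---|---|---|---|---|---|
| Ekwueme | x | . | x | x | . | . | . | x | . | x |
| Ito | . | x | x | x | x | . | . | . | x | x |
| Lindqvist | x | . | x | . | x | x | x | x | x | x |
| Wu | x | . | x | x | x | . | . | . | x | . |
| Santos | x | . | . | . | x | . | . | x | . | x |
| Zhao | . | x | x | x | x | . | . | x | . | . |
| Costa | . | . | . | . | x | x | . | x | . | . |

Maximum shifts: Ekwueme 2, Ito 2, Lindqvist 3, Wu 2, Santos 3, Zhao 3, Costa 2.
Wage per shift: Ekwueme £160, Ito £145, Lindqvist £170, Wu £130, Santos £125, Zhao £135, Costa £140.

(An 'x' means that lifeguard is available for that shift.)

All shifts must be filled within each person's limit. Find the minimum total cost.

£1635

Slot 2 can only be covered by Ito and Zhao, so that assignment is forced.
Slot 7 can only be covered by Lindqvist, so that assignment is forced.
Picking the cheapest available lifeguard for each shift independently would cost £1615, but that ignores the shift limits.
An optimal schedule: Slot 1→Santos, Slot 2→Zhao+Ito, Slot 3→Zhao, Slot 4→Wu, Slot 5→Santos, Slot 6→Costa, Slot 7→Lindqvist, Slot 8→Zhao+Costa, Slot 9→Wu, Slot 10→Santos.
Total: 125 + 135 + 145 + 135 + 130 + 125 + 140 + 170 + 135 + 140 + 130 + 125 = £1635.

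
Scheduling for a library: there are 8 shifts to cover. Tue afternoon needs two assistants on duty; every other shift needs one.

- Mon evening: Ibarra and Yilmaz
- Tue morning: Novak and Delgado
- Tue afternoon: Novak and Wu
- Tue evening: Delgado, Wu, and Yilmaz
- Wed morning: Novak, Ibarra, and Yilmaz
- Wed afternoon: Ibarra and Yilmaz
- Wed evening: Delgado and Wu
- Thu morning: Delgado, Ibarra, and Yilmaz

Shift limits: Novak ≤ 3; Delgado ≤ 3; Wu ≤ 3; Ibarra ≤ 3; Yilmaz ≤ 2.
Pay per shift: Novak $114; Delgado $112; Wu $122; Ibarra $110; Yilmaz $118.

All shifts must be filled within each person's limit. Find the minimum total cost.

$1016

Tue afternoon can only be covered by Novak and Wu, so that assignment is forced.
Picking the cheapest available assistant for each shift independently would cost $1012, but that ignores the shift limits.
An optimal schedule: Mon evening→Ibarra, Tue morning→Delgado, Tue afternoon→Novak+Wu, Tue evening→Delgado, Wed morning→Novak, Wed afternoon→Ibarra, Wed evening→Delgado, Thu morning→Ibarra.
Total: 110 + 112 + 114 + 122 + 112 + 114 + 110 + 112 + 110 = $1016.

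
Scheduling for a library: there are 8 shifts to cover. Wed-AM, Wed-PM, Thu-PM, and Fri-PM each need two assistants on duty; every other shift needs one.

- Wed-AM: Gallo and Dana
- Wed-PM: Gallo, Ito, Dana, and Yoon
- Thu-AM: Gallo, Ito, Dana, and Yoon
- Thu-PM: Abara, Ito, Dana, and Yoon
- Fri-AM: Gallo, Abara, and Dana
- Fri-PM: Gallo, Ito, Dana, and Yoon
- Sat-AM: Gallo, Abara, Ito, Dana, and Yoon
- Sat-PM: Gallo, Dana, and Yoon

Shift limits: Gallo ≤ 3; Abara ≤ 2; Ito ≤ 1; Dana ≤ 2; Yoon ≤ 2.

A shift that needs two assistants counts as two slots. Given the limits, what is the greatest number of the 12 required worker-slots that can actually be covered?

Total capacity across all assistants is 3+2+1+2+2 = 10, and 12 slots are needed, so at most 10 can be filled.
An assignment achieving 10: Wed-AM→Gallo+Dana, Wed-PM→Ito+Dana, Thu-AM→Yoon, Thu-PM→Abara+Yoon, Fri-AM→Gallo, Sat-AM→Abara, Sat-PM→Gallo.
Loads: Gallo 3/3, Abara 2/2, Ito 1/1, Dana 2/2, Yoon 2/2.

10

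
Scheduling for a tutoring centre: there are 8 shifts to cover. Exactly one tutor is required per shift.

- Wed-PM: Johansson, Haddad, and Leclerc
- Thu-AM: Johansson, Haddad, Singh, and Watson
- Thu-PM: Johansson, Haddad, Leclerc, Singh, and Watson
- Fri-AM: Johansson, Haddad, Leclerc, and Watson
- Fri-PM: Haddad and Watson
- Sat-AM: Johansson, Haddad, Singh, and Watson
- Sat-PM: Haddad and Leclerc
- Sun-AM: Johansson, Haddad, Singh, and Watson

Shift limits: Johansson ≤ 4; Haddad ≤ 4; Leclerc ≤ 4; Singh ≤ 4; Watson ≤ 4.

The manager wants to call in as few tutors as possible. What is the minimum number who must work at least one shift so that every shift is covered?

8 slots to fill and no one can take more than 4, so at least ⌈8/4⌉ = 2 tutors are needed.
Johansson and Haddad alone can cover everything: Wed-PM→Johansson, Thu-AM→Johansson, Thu-PM→Johansson, Fri-AM→Johansson, Fri-PM→Haddad, Sat-AM→Haddad, Sat-PM→Haddad, Sun-AM→Haddad.

2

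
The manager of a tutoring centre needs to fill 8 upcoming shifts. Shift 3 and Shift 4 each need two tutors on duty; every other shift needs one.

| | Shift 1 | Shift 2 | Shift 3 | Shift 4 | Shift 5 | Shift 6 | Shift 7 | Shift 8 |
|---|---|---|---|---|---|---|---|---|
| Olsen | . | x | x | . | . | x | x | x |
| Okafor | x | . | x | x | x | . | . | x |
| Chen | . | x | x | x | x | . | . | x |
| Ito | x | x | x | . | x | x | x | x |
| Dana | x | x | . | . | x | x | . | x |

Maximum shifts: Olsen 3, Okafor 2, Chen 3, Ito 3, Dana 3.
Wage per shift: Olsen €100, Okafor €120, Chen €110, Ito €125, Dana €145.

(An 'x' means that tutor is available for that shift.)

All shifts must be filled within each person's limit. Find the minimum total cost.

€1120

Shift 4 can only be covered by Okafor and Chen, so that assignment is forced.
Picking the cheapest available tutor for each shift independently would cost €1070, but that ignores the shift limits.
An optimal schedule: Shift 1→Okafor, Shift 2→Olsen, Shift 3→Chen+Ito, Shift 4→Okafor+Chen, Shift 5→Chen, Shift 6→Olsen, Shift 7→Olsen, Shift 8→Ito.
Total: 120 + 100 + 110 + 125 + 120 + 110 + 110 + 100 + 100 + 125 = €1120.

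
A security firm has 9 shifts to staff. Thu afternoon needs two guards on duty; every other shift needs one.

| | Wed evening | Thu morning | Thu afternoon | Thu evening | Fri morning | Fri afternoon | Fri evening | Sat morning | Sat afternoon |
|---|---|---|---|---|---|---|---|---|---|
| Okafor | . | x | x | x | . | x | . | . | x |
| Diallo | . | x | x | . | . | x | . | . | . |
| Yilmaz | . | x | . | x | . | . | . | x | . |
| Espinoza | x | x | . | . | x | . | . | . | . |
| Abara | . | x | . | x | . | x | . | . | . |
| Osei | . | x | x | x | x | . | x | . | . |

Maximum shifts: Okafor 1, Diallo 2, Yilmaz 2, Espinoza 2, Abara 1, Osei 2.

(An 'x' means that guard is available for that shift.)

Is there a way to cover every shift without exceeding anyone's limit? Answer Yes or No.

Wed evening can only be covered by Espinoza, so that assignment is forced.
Fri evening can only be covered by Osei, so that assignment is forced.
Sat morning can only be covered by Yilmaz, so that assignment is forced.
One valid schedule: Wed evening→Espinoza, Thu morning→Abara, Thu afternoon→Diallo+Osei, Thu evening→Yilmaz, Fri morning→Espinoza, Fri afternoon→Diallo, Fri evening→Osei, Sat morning→Yilmaz, Sat afternoon→Okafor.
Loads: Okafor 1/1, Diallo 2/2, Yilmaz 2/2, Espinoza 2/2, Abara 1/1, Osei 2/2 — all within limits.

Yes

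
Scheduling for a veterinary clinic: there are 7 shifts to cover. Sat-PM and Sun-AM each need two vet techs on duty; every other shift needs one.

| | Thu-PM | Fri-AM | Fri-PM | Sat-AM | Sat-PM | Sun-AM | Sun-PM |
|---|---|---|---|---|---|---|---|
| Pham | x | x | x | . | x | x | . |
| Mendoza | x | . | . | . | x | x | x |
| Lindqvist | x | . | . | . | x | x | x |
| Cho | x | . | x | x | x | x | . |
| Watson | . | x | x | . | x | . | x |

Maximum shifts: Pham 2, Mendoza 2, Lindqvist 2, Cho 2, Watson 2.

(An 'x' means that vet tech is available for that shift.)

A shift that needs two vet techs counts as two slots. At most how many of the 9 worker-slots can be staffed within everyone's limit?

9

Total capacity across all vet techs is 2+2+2+2+2 = 10, and 9 slots are needed, so at most 9 can be filled.
An assignment achieving 9: Thu-PM→Mendoza, Fri-AM→Pham, Fri-PM→Pham, Sat-AM→Cho, Sat-PM→Lindqvist+Watson, Sun-AM→Lindqvist+Cho, Sun-PM→Mendoza.
Loads: Pham 2/2, Mendoza 2/2, Lindqvist 2/2, Cho 2/2, Watson 1/2.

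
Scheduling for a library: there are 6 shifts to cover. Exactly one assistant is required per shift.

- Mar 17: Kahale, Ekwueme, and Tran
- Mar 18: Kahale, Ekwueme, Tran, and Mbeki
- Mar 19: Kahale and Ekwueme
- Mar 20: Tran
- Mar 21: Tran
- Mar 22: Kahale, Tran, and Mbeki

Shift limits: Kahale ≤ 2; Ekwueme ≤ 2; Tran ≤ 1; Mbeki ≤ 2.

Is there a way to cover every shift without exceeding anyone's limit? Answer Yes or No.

No

Total capacity is 7 and 6 slots are needed, so capacity alone doesn't rule it out.
Shifts {Mar 20, Mar 21} need 2 worker-slots in total, but the assistants available for any of those shifts (Tran) can supply at most 1 among them. So no valid schedule exists.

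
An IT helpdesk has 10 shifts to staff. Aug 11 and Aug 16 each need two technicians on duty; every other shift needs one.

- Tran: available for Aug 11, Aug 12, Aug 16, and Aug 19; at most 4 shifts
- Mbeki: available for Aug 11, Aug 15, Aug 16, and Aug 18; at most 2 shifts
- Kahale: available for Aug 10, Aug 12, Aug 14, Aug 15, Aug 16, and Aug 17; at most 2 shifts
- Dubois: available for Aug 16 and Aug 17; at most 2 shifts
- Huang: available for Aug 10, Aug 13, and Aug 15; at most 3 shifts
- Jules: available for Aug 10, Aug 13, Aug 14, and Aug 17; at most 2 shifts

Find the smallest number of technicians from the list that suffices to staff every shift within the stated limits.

12 slots to fill and no one can take more than 4, so at least ⌈12/4⌉ = 3 technicians are needed.
Any 4 technicians together have capacity at most 4+3+2+2 = 11 < 12 slots, so 4 can never suffice.
Tran, Mbeki, Kahale, Dubois, and Huang alone can cover everything: Aug 10→Kahale, Aug 11→Tran+Mbeki, Aug 12→Tran, Aug 13→Huang, Aug 14→Kahale, Aug 15→Huang, Aug 16→Tran+Dubois, Aug 17→Dubois, Aug 18→Mbeki, Aug 19→Tran.

5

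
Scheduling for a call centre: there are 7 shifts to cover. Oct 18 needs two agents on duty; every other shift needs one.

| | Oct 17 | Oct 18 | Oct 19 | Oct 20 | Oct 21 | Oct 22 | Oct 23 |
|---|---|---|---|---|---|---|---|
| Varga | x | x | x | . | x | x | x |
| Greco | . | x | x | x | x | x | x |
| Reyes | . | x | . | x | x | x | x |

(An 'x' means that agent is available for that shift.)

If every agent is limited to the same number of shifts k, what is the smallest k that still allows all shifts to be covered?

3

With 3 agents and 8 worker-slots to fill, someone must work at least ⌈8/3⌉ = 3 shifts, so k ≥ 3.
k = 3 works: Oct 17→Varga, Oct 18→Varga+Greco, Oct 19→Varga, Oct 20→Greco, Oct 21→Greco, Oct 22→Reyes, Oct 23→Reyes.
Loads: Varga 3, Greco 3, Reyes 2 — all ≤ 3.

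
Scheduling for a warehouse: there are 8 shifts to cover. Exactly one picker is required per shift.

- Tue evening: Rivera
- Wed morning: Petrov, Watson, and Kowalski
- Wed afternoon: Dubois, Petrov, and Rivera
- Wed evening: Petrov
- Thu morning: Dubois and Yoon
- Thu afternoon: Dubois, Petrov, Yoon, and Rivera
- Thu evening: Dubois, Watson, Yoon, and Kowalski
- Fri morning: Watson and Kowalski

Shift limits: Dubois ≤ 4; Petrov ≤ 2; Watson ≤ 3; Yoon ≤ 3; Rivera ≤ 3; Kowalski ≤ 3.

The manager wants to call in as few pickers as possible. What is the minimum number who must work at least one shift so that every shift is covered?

4

8 slots to fill and no one can take more than 4, so at least ⌈8/4⌉ = 2 pickers are needed.
Shifts {Tue evening, Wed evening, Thu morning, Fri morning} need 4 slots, but among the pickers available for them (Dubois, Petrov, Watson, Yoon, Rivera, and Kowalski) any 3 together supply at most 3. So 3 pickers are not enough.
Dubois, Petrov, Watson, and Rivera alone can cover everything: Tue evening→Rivera, Wed morning→Petrov, Wed afternoon→Dubois, Wed evening→Petrov, Thu morning→Dubois, Thu afternoon→Dubois, Thu evening→Dubois, Fri morning→Watson.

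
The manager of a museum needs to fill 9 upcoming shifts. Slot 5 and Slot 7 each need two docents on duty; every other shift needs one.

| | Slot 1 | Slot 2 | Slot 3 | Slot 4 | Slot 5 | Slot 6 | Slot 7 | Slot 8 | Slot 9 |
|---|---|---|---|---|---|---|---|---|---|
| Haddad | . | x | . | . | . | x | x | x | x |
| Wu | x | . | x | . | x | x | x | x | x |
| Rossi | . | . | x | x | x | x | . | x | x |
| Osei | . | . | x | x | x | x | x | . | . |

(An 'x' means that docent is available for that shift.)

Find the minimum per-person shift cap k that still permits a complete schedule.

3

With 4 docents and 11 worker-slots to fill, someone must work at least ⌈11/4⌉ = 3 shifts, so k ≥ 3.
k = 3 works: Slot 1→Wu, Slot 2→Haddad, Slot 3→Wu, Slot 4→Rossi, Slot 5→Wu+Rossi, Slot 6→Osei, Slot 7→Haddad+Osei, Slot 8→Haddad, Slot 9→Rossi.
Loads: Haddad 3, Wu 3, Rossi 3, Osei 2 — all ≤ 3.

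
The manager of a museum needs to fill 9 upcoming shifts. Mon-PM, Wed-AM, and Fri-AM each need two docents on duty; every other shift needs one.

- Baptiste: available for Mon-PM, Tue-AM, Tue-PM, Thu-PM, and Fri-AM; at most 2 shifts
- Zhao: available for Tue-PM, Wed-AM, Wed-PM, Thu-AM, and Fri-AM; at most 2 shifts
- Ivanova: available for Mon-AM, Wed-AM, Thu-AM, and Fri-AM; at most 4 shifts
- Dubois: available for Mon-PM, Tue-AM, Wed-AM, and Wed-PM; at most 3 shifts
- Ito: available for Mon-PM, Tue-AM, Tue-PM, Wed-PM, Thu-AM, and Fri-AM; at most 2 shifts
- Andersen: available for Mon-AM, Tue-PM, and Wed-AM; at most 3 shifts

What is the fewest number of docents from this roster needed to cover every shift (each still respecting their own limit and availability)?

5

12 slots to fill and no one can take more than 4, so at least ⌈12/4⌉ = 3 docents are needed.
No set of 4 docents can cover every shift (each such set leaves at least one shift with no one available or exceeds a cap).
Baptiste, Zhao, Ivanova, Dubois, and Ito alone can cover everything: Mon-AM→Ivanova, Mon-PM→Baptiste+Dubois, Tue-AM→Dubois, Tue-PM→Zhao, Wed-AM→Zhao+Ivanova, Wed-PM→Dubois, Thu-AM→Ivanova, Thu-PM→Baptiste, Fri-AM→Ivanova+Ito.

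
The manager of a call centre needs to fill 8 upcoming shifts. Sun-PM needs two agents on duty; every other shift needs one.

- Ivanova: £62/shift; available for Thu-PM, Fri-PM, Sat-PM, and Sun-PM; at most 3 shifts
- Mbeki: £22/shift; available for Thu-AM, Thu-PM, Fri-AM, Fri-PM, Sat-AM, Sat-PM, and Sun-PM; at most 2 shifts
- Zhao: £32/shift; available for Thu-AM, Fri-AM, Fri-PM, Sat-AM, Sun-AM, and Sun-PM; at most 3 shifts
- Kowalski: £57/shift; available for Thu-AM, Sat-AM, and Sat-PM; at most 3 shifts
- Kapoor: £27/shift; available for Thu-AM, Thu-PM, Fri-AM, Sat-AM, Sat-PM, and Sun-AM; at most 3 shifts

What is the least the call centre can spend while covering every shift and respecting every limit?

£278

Picking the cheapest available agent for each shift independently would cost £213, but that ignores the shift limits.
An optimal schedule: Thu-AM→Kapoor, Thu-PM→Mbeki, Fri-AM→Kapoor, Fri-PM→Zhao, Sat-AM→Zhao, Sat-PM→Kowalski, Sun-AM→Kapoor, Sun-PM→Mbeki+Zhao.
Total: 27 + 22 + 27 + 32 + 32 + 57 + 27 + 22 + 32 = £278.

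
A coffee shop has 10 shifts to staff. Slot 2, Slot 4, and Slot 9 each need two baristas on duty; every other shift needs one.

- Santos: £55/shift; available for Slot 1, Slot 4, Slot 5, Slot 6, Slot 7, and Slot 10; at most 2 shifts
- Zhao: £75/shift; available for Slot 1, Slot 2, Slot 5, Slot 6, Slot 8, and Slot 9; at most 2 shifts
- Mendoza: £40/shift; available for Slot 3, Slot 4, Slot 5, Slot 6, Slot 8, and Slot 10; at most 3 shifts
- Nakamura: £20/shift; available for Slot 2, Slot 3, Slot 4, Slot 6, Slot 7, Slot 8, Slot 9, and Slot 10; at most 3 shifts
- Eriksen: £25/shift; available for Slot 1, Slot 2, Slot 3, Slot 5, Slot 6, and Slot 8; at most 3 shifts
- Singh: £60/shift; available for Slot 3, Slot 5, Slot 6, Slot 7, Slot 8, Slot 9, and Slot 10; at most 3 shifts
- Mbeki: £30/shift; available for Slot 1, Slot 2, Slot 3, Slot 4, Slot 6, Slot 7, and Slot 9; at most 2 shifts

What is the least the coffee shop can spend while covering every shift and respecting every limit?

Picking the cheapest available barista for each shift independently would cost £295, but that ignores the shift limits.
An optimal schedule: Slot 1→Eriksen, Slot 2→Eriksen+Mbeki, Slot 3→Eriksen, Slot 4→Mendoza+Santos, Slot 5→Mendoza, Slot 6→Santos, Slot 7→Nakamura, Slot 8→Mendoza, Slot 9→Nakamura+Mbeki, Slot 10→Nakamura.
Total: 25 + 25 + 30 + 25 + 40 + 55 + 40 + 55 + 20 + 40 + 20 + 30 + 20 = £425.

£425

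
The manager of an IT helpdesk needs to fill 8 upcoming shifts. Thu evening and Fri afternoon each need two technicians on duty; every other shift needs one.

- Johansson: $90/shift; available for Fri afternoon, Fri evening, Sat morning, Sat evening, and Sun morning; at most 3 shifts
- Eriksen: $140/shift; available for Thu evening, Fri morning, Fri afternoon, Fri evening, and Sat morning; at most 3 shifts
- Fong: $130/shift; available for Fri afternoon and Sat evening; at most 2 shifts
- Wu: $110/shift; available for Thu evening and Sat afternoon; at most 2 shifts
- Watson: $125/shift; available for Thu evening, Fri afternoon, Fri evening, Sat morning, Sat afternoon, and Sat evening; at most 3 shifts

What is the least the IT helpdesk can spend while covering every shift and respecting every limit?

$1135

Fri morning can only be covered by Eriksen, so that assignment is forced.
Sun morning can only be covered by Johansson, so that assignment is forced.
Picking the cheapest available technician for each shift independently would cost $1060, but that ignores the shift limits.
An optimal schedule: Thu evening→Wu+Watson, Fri morning→Eriksen, Fri afternoon→Watson+Fong, Fri evening→Johansson, Sat morning→Johansson, Sat afternoon→Wu, Sat evening→Watson, Sun morning→Johansson.
Total: 110 + 125 + 140 + 125 + 130 + 90 + 90 + 110 + 125 + 90 = $1135.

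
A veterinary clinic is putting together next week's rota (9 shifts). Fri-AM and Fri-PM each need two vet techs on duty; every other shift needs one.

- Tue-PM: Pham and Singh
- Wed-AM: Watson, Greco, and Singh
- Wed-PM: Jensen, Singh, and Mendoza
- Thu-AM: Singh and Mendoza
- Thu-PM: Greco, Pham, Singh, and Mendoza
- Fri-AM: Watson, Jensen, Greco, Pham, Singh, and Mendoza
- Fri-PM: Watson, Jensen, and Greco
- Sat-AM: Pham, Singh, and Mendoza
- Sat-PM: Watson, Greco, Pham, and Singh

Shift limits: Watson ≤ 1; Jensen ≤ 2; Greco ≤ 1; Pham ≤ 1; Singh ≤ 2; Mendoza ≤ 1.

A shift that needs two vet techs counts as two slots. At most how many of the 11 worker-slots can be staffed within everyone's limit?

Total capacity across all vet techs is 1+2+1+1+2+1 = 8, and 11 slots are needed, so at most 8 can be filled.
An assignment achieving 8: Tue-PM→Pham, Wed-AM→Watson, Wed-PM→Jensen, Thu-AM→Singh, Thu-PM→Mendoza, Fri-PM→Jensen+Greco, Sat-AM→Singh.
Loads: Watson 1/1, Jensen 2/2, Greco 1/1, Pham 1/1, Singh 2/2, Mendoza 1/1.

8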